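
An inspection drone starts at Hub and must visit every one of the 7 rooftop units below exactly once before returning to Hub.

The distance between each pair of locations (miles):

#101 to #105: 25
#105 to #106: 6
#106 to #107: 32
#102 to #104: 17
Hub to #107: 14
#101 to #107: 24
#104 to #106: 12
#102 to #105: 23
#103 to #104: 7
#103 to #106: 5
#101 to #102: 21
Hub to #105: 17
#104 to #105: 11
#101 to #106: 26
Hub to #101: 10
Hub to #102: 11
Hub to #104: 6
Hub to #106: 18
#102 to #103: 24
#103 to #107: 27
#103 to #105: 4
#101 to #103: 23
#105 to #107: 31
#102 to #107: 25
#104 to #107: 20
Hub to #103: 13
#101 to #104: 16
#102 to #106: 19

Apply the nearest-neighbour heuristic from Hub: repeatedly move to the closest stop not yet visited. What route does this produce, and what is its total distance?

At Hub the remaining stops are #104 6, #101 10, #102 11, #103 13, #107 14, #105 17, #106 18; go to #104.
At #104 the remaining stops are #103 7, #105 11, #106 12, #101 16, #102 17, #107 20; go to #103.
At #103 the remaining stops are #105 4, #106 5, #101 23, #102 24, #107 27; go to #105.
At #105 the remaining stops are #106 6, #102 23, #101 25, #107 31; go to #106.
At #106 the remaining stops are #102 19, #101 26, #107 32; go to #102.
At #102 the remaining stops are #101 21, #107 25; go to #101.
At #101 the remaining stops are #107 24; go to #107.
Return #107→Hub: 14.
Total = 6 + 7 + 4 + 6 + 19 + 21 + 24 + 14 = 101.

Total distance 101 miles via the nearest-neighbour route Hub → #104 → #103 → #105 → #106 → #102 → #101 → #107 → Hub.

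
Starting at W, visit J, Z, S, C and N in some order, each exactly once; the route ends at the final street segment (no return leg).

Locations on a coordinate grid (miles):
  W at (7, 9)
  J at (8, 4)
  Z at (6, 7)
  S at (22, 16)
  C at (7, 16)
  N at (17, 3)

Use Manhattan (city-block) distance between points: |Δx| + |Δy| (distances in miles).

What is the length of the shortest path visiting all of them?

There are 5! = 120 possible orderings.
W - J - Z - S - C - N: 6+5+25+15+23 = 74
W - J - Z - S - N - C: 6+5+25+18+23 = 77
W - J - Z - C - S - N: 6+5+10+15+18 = 54
W - J - Z - C - N - S: 6+5+10+23+18 = 62
W - J - Z - N - S - C: 6+5+15+18+15 = 59
W - J - Z - N - C - S: 6+5+15+23+15 = 64
W - J - S - Z - C - N: 6+26+25+10+23 = 90
W - J - S - Z - N - C: 6+26+25+15+23 = 95
W - J - S - C - Z - N: 6+26+15+10+15 = 72
W - J - S - C - N - Z: 6+26+15+23+15 = 85
W - J - S - N - Z - C: 6+26+18+15+10 = 75
W - J - S - N - C - Z: 6+26+18+23+10 = 83
W - J - C - Z - S - N: 6+13+10+25+18 = 72
W - J - C - Z - N - S: 6+13+10+15+18 = 62
… (106 more)
W - C - Z - J - N - S: 7+10+5+10+18 = 50  ← best
The minimum is 50.
One shortest path: W → C → Z → J → N → S.

Shortest open route: 50 miles.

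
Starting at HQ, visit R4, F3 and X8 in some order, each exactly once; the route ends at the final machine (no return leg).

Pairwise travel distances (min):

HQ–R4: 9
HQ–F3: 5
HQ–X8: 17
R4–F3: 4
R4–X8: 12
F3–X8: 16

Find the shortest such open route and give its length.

There are 3! = 6 possible orderings.
HQ→R4→F3→X8: 9+4+16 = 29
HQ→R4→X8→F3: 9+12+16 = 37
HQ→F3→R4→X8: 5+4+12 = 21
HQ→F3→X8→R4: 5+16+12 = 33
HQ→X8→R4→F3: 17+12+4 = 33
HQ→X8→F3→R4: 17+16+4 = 37
The minimum is 21.
One shortest path: HQ → F3 → R4 → X8.

21 min — the minimum one-way total.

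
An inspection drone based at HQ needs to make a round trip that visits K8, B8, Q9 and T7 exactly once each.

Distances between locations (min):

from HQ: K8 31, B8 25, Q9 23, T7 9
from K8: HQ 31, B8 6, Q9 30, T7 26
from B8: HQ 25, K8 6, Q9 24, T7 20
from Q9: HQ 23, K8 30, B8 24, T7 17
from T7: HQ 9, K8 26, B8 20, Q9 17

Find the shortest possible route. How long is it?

Minimum total distance: 87 min.

HQ - K8 - B8 - Q9 - T7 - HQ: 31+6+24+17+9 = 87
HQ - K8 - B8 - T7 - Q9 - HQ: 31+6+20+17+23 = 97
HQ - K8 - Q9 - B8 - T7 - HQ: 31+30+24+20+9 = 114
HQ - K8 - Q9 - T7 - B8 - HQ: 31+30+17+20+25 = 123
HQ - K8 - T7 - B8 - Q9 - HQ: 31+26+20+24+23 = 124
HQ - K8 - T7 - Q9 - B8 - HQ: 31+26+17+24+25 = 123
HQ - B8 - K8 - Q9 - T7 - HQ: 25+6+30+17+9 = 87
HQ - B8 - K8 - T7 - Q9 - HQ: 25+6+26+17+23 = 97
HQ - B8 - Q9 - K8 - T7 - HQ: 25+24+30+26+9 = 114
HQ - B8 - T7 - K8 - Q9 - HQ: 25+20+26+30+23 = 124
HQ - Q9 - K8 - B8 - T7 - HQ: 23+30+6+20+9 = 88
HQ - Q9 - B8 - K8 - T7 - HQ: 23+24+6+26+9 = 88
The minimum is 87.
One optimal route: HQ → K8 → B8 → Q9 → T7 → HQ (or its reverse).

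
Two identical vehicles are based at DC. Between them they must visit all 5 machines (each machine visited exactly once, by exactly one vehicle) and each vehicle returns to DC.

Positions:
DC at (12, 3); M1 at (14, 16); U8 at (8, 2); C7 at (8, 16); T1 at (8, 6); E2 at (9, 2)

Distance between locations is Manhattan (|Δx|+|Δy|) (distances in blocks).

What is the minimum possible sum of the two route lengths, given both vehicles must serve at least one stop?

Try each way of splitting the stops between the two vehicles (each non-empty) and, for each split, find the best tour for each vehicle:
  {M1} + {U8, C7, T1, E2}: 30 + 36 = 66
  {U8} + {M1, C7, T1, E2}: 10 + 40 = 50
  {M1, U8} + {C7, T1, E2}: 40 + 36 = 76
  {C7} + {M1, U8, T1, E2}: 34 + 40 = 74
  {M1, C7} + {U8, T1, E2}: 38 + 16 = 54
  {U8, C7} + {M1, T1, E2}: 36 + 40 = 76
  … (15 splits in total)
  {M1, C7, T1} + {U8, E2}: 38 + 10 = 48  ← best
Best: vehicle 1 DC → M1 → C7 → T1 → DC = 38; vehicle 2 DC → U8 → E2 → DC = 10; combined 48.

48 blocks — the smallest possible combined total.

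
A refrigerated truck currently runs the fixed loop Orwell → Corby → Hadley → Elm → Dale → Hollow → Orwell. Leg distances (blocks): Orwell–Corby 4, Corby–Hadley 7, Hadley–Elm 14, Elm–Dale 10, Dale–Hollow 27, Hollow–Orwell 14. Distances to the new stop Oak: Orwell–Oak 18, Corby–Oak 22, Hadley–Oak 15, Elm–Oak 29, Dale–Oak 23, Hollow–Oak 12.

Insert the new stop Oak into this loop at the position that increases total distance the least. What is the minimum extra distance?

Adding 8 blocks by placing Oak on the Dale–Hollow leg.

Insertion cost between consecutive stops i–j is d(i,Oak) + d(Oak,j) − d(i,j):
  between Orwell and Corby: 18 + 22 − 4 = 36
  between Corby and Hadley: 22 + 15 − 7 = 30
  between Hadley and Elm: 15 + 29 − 14 = 30
  between Elm and Dale: 29 + 23 − 10 = 42
  between Dale and Hollow: 23 + 12 − 27 = 8
  between Hollow and Orwell: 12 + 18 − 14 = 16
Cheapest insertion is between Dale and Hollow, adding 8.
New total = 76 + 8 = 84.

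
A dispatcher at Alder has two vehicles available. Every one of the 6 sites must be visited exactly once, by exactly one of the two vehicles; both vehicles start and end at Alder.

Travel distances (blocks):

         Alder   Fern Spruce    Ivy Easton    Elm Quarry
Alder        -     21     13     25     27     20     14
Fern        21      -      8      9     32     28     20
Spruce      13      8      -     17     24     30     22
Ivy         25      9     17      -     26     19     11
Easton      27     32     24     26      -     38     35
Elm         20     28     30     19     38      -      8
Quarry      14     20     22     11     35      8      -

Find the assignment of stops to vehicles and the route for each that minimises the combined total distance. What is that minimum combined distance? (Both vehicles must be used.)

Check every non-empty split of the stops between the two vehicles; for each half take its own optimal tour:
  {Fern} + {Spruce, Ivy, Easton, Elm, Quarry}: 42 + 102 = 144
  {Spruce} + {Fern, Ivy, Easton, Elm, Quarry}: 26 + 107 = 133
  {Fern, Spruce} + {Ivy, Easton, Elm, Quarry}: 42 + 92 = 134
  {Ivy} + {Fern, Spruce, Easton, Elm, Quarry}: 50 + 107 = 157
  {Fern, Ivy} + {Spruce, Easton, Elm, Quarry}: 55 + 97 = 152
  {Spruce, Ivy} + {Fern, Easton, Elm, Quarry}: 55 + 107 = 162
  … (31 splits in total)
  {Easton} + {Fern, Spruce, Ivy, Elm, Quarry}: 54 + 69 = 123  ← best
Best: vehicle 1 Alder → Easton → Alder = 54; vehicle 2 Alder → Spruce → Fern → Ivy → Quarry → Elm → Alder = 69; combined 123.

Minimum combined distance: 123 blocks.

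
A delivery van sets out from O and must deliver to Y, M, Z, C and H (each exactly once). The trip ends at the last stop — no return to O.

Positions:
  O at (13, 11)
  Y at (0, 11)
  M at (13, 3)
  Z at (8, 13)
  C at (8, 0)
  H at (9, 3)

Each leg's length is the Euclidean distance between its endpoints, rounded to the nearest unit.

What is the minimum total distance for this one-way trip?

There are 5! = 120 possible orderings.
O→Y→M→Z→C→H: 13+15+11+13+3 = 55
O→Y→M→Z→H→C: 13+15+11+10+3 = 52
O→Y→M→C→Z→H: 13+15+6+13+10 = 57
O→Y→M→C→H→Z: 13+15+6+3+10 = 47
O→Y→M→H→Z→C: 13+15+4+10+13 = 55
O→Y→M→H→C→Z: 13+15+4+3+13 = 48
O→Y→Z→M→C→H: 13+8+11+6+3 = 41
O→Y→Z→M→H→C: 13+8+11+4+3 = 39
O→Y→Z→C→M→H: 13+8+13+6+4 = 44
O→Y→Z→C→H→M: 13+8+13+3+4 = 41
O→Y→Z→H→M→C: 13+8+10+4+6 = 41
O→Y→Z→H→C→M: 13+8+10+3+6 = 40
O→Y→C→M→Z→H: 13+14+6+11+10 = 54
O→Y→C→M→H→Z: 13+14+6+4+10 = 47
… (106 more)
O→Z→Y→C→H→M: 5+8+14+3+4 = 34  ← best
The minimum is 34.
One shortest path: O → Z → Y → C → H → M.

Minimum one-way distance = 34.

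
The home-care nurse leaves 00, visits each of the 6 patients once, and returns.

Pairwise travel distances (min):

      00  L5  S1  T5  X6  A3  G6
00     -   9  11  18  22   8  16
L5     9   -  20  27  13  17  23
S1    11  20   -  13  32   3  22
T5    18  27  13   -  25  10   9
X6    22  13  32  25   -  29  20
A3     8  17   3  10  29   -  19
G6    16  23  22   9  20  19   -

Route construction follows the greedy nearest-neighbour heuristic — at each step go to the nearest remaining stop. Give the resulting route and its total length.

75 min along 00 → A3 → S1 → T5 → G6 → X6 → L5 → 00.

00 → [A3:8 / L5:9 / S1:11 / G6:16 / T5:18 / X6:22] → A3 (8)
A3 → [S1:3 / T5:10 / L5:17 / G6:19 / X6:29] → S1 (3)
S1 → [T5:13 / L5:20 / G6:22 / X6:32] → T5 (13)
T5 → [G6:9 / X6:25 / L5:27] → G6 (9)
G6 → [X6:20 / L5:23] → X6 (20)
X6 → [L5:13] → L5 (13)
Return L5→00: 9.
Total = 8 + 3 + 13 + 9 + 20 + 13 + 9 = 75.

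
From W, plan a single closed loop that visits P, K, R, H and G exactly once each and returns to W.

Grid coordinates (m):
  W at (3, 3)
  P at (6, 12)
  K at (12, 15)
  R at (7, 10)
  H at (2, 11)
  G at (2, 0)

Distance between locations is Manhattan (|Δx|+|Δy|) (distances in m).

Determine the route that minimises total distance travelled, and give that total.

W→P→K→R→H→G→W: 12+9+10+6+11+4 = 52
W→P→K→R→G→H→W: 12+9+10+15+11+9 = 66
W→P→K→H→R→G→W: 12+9+14+6+15+4 = 60
W→P→K→H→G→R→W: 12+9+14+11+15+11 = 72
W→P→K→G→R→H→W: 12+9+25+15+6+9 = 76
W→P→K→G→H→R→W: 12+9+25+11+6+11 = 74
W→P→R→K→H→G→W: 12+3+10+14+11+4 = 54
W→P→R→K→G→H→W: 12+3+10+25+11+9 = 70
W→P→R→H→K→G→W: 12+3+6+14+25+4 = 64
W→P→R→H→G→K→W: 12+3+6+11+25+21 = 78
W→P→R→G→K→H→W: 12+3+15+25+14+9 = 78
W→P→R→G→H→K→W: 12+3+15+11+14+21 = 76
W→P→H→K→R→G→W: 12+5+14+10+15+4 = 60
W→P→H→K→G→R→W: 12+5+14+25+15+11 = 82
… (46 more)
W→R→K→P→H→G→W: 11+10+9+5+11+4 = 50  ← best
The minimum is 50.
One optimal route: W → R → K → P → H → G → W (or its reverse).

Shortest round trip = 50 m.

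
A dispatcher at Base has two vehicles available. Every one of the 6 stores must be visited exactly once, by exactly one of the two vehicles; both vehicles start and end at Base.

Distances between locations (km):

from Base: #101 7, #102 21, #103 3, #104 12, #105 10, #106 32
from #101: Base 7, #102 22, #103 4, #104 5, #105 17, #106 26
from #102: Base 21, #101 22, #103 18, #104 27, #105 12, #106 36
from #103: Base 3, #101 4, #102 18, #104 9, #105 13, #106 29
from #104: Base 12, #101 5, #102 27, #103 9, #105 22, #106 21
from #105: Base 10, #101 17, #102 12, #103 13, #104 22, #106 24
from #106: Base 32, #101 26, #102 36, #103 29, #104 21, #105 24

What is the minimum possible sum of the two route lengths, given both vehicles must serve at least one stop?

96 km — the smallest possible combined total.

There are 2^5 − 1 = 31 ways to divide the 6 stops into two non-empty groups. For each, the best each vehicle can do is its own shortest tour through its group:
  {#101} + {#102, #103, #104, #105, #106}: 14 + 90 = 104
  {#102} + {#101, #103, #104, #105, #106}: 42 + 67 = 109
  {#101, #102} + {#103, #104, #105, #106}: 50 + 67 = 117
  {#103} + {#101, #102, #104, #105, #106}: 6 + 90 = 96
  {#101, #103} + {#102, #104, #105, #106}: 14 + 90 = 104
  {#102, #103} + {#101, #104, #105, #106}: 42 + 67 = 109
  … (31 splits in total)
Best: vehicle 1 Base → #103 → Base = 6; vehicle 2 Base → #101 → #104 → #106 → #105 → #102 → Base = 90; combined 96.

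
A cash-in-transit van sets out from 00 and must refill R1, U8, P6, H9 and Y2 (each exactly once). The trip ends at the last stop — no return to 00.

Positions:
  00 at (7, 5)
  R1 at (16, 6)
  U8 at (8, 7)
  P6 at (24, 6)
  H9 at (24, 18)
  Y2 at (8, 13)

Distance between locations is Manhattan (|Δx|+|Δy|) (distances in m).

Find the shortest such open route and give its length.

44 m — the minimum one-way total.

There are 5! = 120 possible orderings.
00→R1→U8→P6→H9→Y2: 10+9+17+12+21 = 69
00→R1→U8→P6→Y2→H9: 10+9+17+23+21 = 80
00→R1→U8→H9→P6→Y2: 10+9+27+12+23 = 81
00→R1→U8→H9→Y2→P6: 10+9+27+21+23 = 90
00→R1→U8→Y2→P6→H9: 10+9+6+23+12 = 60
00→R1→U8→Y2→H9→P6: 10+9+6+21+12 = 58
00→R1→P6→U8→H9→Y2: 10+8+17+27+21 = 83
00→R1→P6→U8→Y2→H9: 10+8+17+6+21 = 62
00→R1→P6→H9→U8→Y2: 10+8+12+27+6 = 63
00→R1→P6→H9→Y2→U8: 10+8+12+21+6 = 57
00→R1→P6→Y2→U8→H9: 10+8+23+6+27 = 74
00→R1→P6→Y2→H9→U8: 10+8+23+21+27 = 89
00→R1→H9→U8→P6→Y2: 10+20+27+17+23 = 97
00→R1→H9→U8→Y2→P6: 10+20+27+6+23 = 86
… (106 more)
00→U8→Y2→R1→P6→H9: 3+6+15+8+12 = 44  ← best
The minimum is 44.
One shortest path: 00 → U8 → Y2 → R1 → P6 → H9.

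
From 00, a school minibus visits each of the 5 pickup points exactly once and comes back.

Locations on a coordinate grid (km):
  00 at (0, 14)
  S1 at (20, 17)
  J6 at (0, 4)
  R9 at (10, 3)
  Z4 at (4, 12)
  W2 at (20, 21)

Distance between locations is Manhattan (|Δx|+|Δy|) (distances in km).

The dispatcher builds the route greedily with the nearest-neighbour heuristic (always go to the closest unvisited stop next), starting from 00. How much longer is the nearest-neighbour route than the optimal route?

From 00: Z4=6, J6=10, R9=21, S1=23, W2=27 → choose Z4 (6).
From Z4: J6=12, R9=15, S1=21, W2=25 → choose J6 (12).
From J6: R9=11, S1=33, W2=37 → choose R9 (11).
From R9: S1=24, W2=28 → choose S1 (24).
From S1: W2=4 → choose W2 (4).
NN route 00 → Z4 → J6 → R9 → S1 → W2 → 00 costs 84.
Optimal: 00 → J6 → R9 → S1 → W2 → Z4 → 00 costs 80 (by enumerating all 60 distinct tours).
Excess = 84 − 80 = 4.

The nearest-neighbour route is 4 km longer than optimal.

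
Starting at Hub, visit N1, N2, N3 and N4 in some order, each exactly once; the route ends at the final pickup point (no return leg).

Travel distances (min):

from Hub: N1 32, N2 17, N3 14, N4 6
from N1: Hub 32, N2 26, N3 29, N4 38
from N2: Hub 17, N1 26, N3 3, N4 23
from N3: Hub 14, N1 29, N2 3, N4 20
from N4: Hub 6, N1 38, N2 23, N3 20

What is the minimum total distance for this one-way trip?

There are 4! = 24 possible orderings.
Hub - N1 - N2 - N3 - N4: 32+26+3+20 = 81
Hub - N1 - N2 - N4 - N3: 32+26+23+20 = 101
Hub - N1 - N3 - N2 - N4: 32+29+3+23 = 87
Hub - N1 - N3 - N4 - N2: 32+29+20+23 = 104
Hub - N1 - N4 - N2 - N3: 32+38+23+3 = 96
Hub - N1 - N4 - N3 - N2: 32+38+20+3 = 93
Hub - N2 - N1 - N3 - N4: 17+26+29+20 = 92
Hub - N2 - N1 - N4 - N3: 17+26+38+20 = 101
Hub - N2 - N3 - N1 - N4: 17+3+29+38 = 87
Hub - N2 - N3 - N4 - N1: 17+3+20+38 = 78
Hub - N2 - N4 - N1 - N3: 17+23+38+29 = 107
Hub - N2 - N4 - N3 - N1: 17+23+20+29 = 89
Hub - N3 - N1 - N2 - N4: 14+29+26+23 = 92
Hub - N3 - N1 - N4 - N2: 14+29+38+23 = 104
… (10 more)
Hub - N4 - N3 - N2 - N1: 6+20+3+26 = 55  ← best
The minimum is 55.
One shortest path: Hub → N4 → N3 → N2 → N1.

Shortest open route: 55 min.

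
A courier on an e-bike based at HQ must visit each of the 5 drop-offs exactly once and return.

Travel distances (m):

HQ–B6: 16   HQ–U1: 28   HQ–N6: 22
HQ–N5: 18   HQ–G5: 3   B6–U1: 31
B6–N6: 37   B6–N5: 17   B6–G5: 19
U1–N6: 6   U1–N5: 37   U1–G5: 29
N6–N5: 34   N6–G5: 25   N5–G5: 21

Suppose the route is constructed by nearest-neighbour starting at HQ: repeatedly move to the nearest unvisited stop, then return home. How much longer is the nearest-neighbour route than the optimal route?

7 m longer than the optimal tour.

From HQ: G5=3, B6=16, N5=18, N6=22, U1=28 → choose G5 (3).
From G5: B6=19, N5=21, N6=25, U1=29 → choose B6 (19).
From B6: N5=17, U1=31, N6=37 → choose N5 (17).
From N5: N6=34, U1=37 → choose N6 (34).
From N6: U1=6 → choose U1 (6).
NN route HQ → G5 → B6 → N5 → N6 → U1 → HQ costs 107.
Optimal: HQ → N6 → U1 → B6 → N5 → G5 → HQ costs 100 (by enumerating all 60 distinct tours).
Excess = 107 − 100 = 7.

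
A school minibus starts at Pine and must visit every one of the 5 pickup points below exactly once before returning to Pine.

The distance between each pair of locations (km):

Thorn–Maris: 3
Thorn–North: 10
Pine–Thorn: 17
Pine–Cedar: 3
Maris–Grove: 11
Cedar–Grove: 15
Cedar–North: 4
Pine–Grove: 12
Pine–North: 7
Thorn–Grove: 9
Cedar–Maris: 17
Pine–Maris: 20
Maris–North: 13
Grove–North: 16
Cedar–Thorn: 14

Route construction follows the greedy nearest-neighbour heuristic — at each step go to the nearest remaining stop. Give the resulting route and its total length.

From Pine: distances to unvisited — Cedar=3, North=7, Grove=12, Thorn=17, Maris=20. Nearest is Cedar (3).
From Cedar: distances to unvisited — North=4, Thorn=14, Grove=15, Maris=17. Nearest is North (4).
From North: distances to unvisited — Thorn=10, Maris=13, Grove=16. Nearest is Thorn (10).
From Thorn: distances to unvisited — Maris=3, Grove=9. Nearest is Maris (3).
From Maris: distances to unvisited — Grove=11. Nearest is Grove (11).
Return Grove→Pine: 12.
Total = 3 + 4 + 10 + 3 + 11 + 12 = 43.

Nearest-neighbour total = 43 km; route Pine → Cedar → North → Thorn → Maris → Grove → Pine.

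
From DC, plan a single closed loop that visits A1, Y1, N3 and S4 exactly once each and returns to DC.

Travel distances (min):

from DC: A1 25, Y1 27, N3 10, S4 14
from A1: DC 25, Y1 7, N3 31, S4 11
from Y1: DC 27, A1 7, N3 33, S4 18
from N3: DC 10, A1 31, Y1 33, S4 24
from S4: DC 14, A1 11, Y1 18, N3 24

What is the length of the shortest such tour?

Shortest round trip = 75 min.

With 4 stops there are 4!/2 = 12 distinct round trips (a route and its reverse cost the same).
DC → A1 → Y1 → N3 → S4 → DC: 25+7+33+24+14 = 103
DC → A1 → Y1 → S4 → N3 → DC: 25+7+18+24+10 = 84
DC → A1 → N3 → Y1 → S4 → DC: 25+31+33+18+14 = 121
DC → A1 → N3 → S4 → Y1 → DC: 25+31+24+18+27 = 125
DC → A1 → S4 → Y1 → N3 → DC: 25+11+18+33+10 = 97
DC → A1 → S4 → N3 → Y1 → DC: 25+11+24+33+27 = 120
DC → Y1 → A1 → N3 → S4 → DC: 27+7+31+24+14 = 103
DC → Y1 → A1 → S4 → N3 → DC: 27+7+11+24+10 = 79
DC → Y1 → N3 → A1 → S4 → DC: 27+33+31+11+14 = 116
DC → Y1 → S4 → A1 → N3 → DC: 27+18+11+31+10 = 97
DC → N3 → A1 → Y1 → S4 → DC: 10+31+7+18+14 = 80
DC → N3 → Y1 → A1 → S4 → DC: 10+33+7+11+14 = 75
The minimum is 75.
One optimal route: DC → N3 → Y1 → A1 → S4 → DC (or its reverse).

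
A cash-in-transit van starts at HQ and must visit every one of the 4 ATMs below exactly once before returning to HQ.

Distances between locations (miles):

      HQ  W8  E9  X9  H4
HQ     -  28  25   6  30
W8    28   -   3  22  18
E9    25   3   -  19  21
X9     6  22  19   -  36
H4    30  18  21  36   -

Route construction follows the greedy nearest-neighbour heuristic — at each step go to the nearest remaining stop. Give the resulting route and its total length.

From HQ: distances to unvisited — X9=6, E9=25, W8=28, H4=30. Nearest is X9 (6).
From X9: distances to unvisited — E9=19, W8=22, H4=36. Nearest is E9 (19).
From E9: distances to unvisited — W8=3, H4=21. Nearest is W8 (3).
From W8: distances to unvisited — H4=18. Nearest is H4 (18).
Return H4→HQ: 30.
Total = 6 + 19 + 3 + 18 + 30 = 76.

76 miles along HQ → X9 → E9 → W8 → H4 → HQ.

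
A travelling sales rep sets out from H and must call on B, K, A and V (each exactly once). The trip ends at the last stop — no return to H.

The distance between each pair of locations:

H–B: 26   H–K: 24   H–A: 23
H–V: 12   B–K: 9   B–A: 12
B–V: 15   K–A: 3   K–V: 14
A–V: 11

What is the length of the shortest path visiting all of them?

There are 4! = 24 possible orderings.
H → B → K → A → V: 26+9+3+11 = 49
H → B → K → V → A: 26+9+14+11 = 60
H → B → A → K → V: 26+12+3+14 = 55
H → B → A → V → K: 26+12+11+14 = 63
H → B → V → K → A: 26+15+14+3 = 58
H → B → V → A → K: 26+15+11+3 = 55
H → K → B → A → V: 24+9+12+11 = 56
H → K → B → V → A: 24+9+15+11 = 59
H → K → A → B → V: 24+3+12+15 = 54
H → K → A → V → B: 24+3+11+15 = 53
H → K → V → B → A: 24+14+15+12 = 65
H → K → V → A → B: 24+14+11+12 = 61
H → A → B → K → V: 23+12+9+14 = 58
H → A → B → V → K: 23+12+15+14 = 64
… (10 more)
H → V → A → K → B: 12+11+3+9 = 35  ← best
The minimum is 35.
One shortest path: H → V → A → K → B.

Shortest open route: 35.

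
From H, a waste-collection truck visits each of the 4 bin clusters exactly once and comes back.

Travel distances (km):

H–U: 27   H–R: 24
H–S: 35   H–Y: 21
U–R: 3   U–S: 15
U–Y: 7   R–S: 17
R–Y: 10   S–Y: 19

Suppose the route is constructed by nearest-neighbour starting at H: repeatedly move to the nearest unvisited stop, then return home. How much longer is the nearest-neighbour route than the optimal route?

From H: Y=21, R=24, U=27, S=35 → choose Y (21).
From Y: U=7, R=10, S=19 → choose U (7).
From U: R=3, S=15 → choose R (3).
From R: S=17 → choose S (17).
NN route H → Y → U → R → S → H costs 83.
Optimal: H → R → U → S → Y → H costs 82 (by enumerating all 12 distinct tours).
Excess = 83 − 82 = 1.

The nearest-neighbour route is 1 km longer than optimal.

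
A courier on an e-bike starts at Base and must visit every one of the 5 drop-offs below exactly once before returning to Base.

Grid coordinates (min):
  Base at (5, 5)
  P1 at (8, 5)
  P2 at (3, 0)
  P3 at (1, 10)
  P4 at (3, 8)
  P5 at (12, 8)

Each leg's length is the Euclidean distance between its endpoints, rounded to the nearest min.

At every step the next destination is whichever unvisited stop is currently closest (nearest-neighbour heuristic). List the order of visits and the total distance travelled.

At Base the remaining stops are P1 3, P4 4, P2 5, P3 6, P5 8; go to P1.
At P1 the remaining stops are P5 5, P4 6, P2 7, P3 9; go to P5.
At P5 the remaining stops are P4 9, P3 11, P2 12; go to P4.
At P4 the remaining stops are P3 3, P2 8; go to P3.
At P3 the remaining stops are P2 10; go to P2.
Return P2→Base: 5.
Total = 3 + 5 + 9 + 3 + 10 + 5 = 35.

Nearest-neighbour total = 35 min; route Base → P1 → P5 → P4 → P3 → P2 → Base.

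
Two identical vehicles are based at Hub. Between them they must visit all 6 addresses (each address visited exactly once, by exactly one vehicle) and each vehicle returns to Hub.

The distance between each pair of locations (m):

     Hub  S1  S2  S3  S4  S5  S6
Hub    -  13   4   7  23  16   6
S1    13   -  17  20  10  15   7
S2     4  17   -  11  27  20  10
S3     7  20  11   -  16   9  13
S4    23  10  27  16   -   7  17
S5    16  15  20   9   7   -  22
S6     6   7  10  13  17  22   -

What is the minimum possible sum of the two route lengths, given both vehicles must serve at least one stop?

Minimum combined distance: 54 m.

Try each way of splitting the stops between the two vehicles (each non-empty) and, for each split, find the best tour for each vehicle:
  {S1} + {S2, S3, S4, S5, S6}: 26 + 54 = 80
  {S2} + {S1, S3, S4, S5, S6}: 8 + 46 = 54
  {S1, S2} + {S3, S4, S5, S6}: 34 + 46 = 80
  {S3} + {S1, S2, S4, S5, S6}: 14 + 54 = 68
  {S1, S3} + {S2, S4, S5, S6}: 40 + 54 = 94
  {S2, S3} + {S1, S4, S5, S6}: 22 + 46 = 68
  … (31 splits in total)
Best: vehicle 1 Hub → S2 → Hub = 8; vehicle 2 Hub → S3 → S5 → S4 → S1 → S6 → Hub = 46; combined 54.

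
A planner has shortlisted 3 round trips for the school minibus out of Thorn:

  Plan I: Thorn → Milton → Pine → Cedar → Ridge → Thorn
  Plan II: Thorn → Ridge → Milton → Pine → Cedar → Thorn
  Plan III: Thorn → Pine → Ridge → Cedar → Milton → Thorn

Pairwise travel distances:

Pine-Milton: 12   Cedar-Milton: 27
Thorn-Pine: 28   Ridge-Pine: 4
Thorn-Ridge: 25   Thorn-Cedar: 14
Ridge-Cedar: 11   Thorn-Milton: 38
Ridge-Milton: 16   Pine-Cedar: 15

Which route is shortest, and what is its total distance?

82 — Plan II is the shortest.

Plan I: 38 + 12 + 15 + 11 + 25 = 101
Plan II: 25 + 16 + 12 + 15 + 14 = 82
Plan III: 28 + 4 + 11 + 27 + 38 = 108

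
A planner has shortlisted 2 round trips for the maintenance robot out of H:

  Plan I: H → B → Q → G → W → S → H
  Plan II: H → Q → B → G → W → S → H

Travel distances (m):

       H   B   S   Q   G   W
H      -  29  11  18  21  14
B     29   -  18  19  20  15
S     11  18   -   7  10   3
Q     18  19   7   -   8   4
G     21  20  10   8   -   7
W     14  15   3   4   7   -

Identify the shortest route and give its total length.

Plan I: 29 + 19 + 8 + 7 + 3 + 11 = 77
Plan II: 18 + 19 + 20 + 7 + 3 + 11 = 78

Shortest is Plan I, total 77 m.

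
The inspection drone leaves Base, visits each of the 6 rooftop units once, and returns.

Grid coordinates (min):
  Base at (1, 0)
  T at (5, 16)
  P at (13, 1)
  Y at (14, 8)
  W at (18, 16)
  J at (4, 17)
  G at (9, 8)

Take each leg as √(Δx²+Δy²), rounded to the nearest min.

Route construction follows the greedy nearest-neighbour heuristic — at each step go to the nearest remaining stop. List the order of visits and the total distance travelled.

From Base: distances to unvisited — G=11, P=12, Y=15, T=16, J=17, W=23. Nearest is G (11).
From G: distances to unvisited — Y=5, P=8, T=9, J=10, W=12. Nearest is Y (5).
From Y: distances to unvisited — P=7, W=9, T=12, J=13. Nearest is P (7).
From P: distances to unvisited — W=16, T=17, J=18. Nearest is W (16).
From W: distances to unvisited — T=13, J=14. Nearest is T (13).
From T: distances to unvisited — J=1. Nearest is J (1).
Return J→Base: 17.
Total = 11 + 5 + 7 + 16 + 13 + 1 + 17 = 70.

70 min along Base → G → Y → P → W → T → J → Base.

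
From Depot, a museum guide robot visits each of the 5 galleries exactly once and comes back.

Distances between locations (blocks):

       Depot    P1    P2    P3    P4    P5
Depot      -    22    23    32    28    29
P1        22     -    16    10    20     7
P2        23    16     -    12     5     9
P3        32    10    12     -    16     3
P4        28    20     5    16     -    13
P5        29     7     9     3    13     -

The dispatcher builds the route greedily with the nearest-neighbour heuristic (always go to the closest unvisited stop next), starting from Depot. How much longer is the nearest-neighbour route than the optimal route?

From Depot: P1=22, P2=23, P4=28, P5=29, P3=32 → choose P1 (22).
From P1: P5=7, P3=10, P2=16, P4=20 → choose P5 (7).
From P5: P3=3, P2=9, P4=13 → choose P3 (3).
From P3: P2=12, P4=16 → choose P2 (12).
From P2: P4=5 → choose P4 (5).
NN route Depot → P1 → P5 → P3 → P2 → P4 → Depot costs 77.
Optimal: Depot → P1 → P3 → P5 → P4 → P2 → Depot costs 76 (by enumerating all 60 distinct tours).
Excess = 77 − 76 = 1.

1 blocks longer than the optimal tour.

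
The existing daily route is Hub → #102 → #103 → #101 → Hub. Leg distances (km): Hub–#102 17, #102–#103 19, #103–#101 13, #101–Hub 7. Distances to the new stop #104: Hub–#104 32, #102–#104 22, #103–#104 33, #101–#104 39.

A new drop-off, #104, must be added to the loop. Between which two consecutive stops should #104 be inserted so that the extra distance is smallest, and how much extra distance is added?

Minimum extra distance: 36 km, inserting #104 between #102 and #103.

Insertion cost between consecutive stops i–j is d(i,#104) + d(#104,j) − d(i,j):
  between Hub and #102: 32 + 22 − 17 = 37
  between #102 and #103: 22 + 33 − 19 = 36
  between #103 and #101: 33 + 39 − 13 = 59
  between #101 and Hub: 39 + 32 − 7 = 64
Cheapest insertion is between #102 and #103, adding 36.
New total = 56 + 36 = 92.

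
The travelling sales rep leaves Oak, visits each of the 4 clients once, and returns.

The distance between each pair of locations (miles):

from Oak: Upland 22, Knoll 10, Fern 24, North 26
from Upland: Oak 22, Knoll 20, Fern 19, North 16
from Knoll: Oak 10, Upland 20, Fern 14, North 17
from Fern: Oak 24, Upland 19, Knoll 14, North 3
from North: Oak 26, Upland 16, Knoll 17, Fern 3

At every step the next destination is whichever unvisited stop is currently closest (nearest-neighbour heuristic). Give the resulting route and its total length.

Total distance 65 miles via the nearest-neighbour route Oak → Knoll → Fern → North → Upland → Oak.

At Oak the remaining stops are Knoll 10, Upland 22, Fern 24, North 26; go to Knoll.
At Knoll the remaining stops are Fern 14, North 17, Upland 20; go to Fern.
At Fern the remaining stops are North 3, Upland 19; go to North.
At North the remaining stops are Upland 16; go to Upland.
Return Upland→Oak: 22.
Total = 10 + 14 + 3 + 16 + 22 = 65.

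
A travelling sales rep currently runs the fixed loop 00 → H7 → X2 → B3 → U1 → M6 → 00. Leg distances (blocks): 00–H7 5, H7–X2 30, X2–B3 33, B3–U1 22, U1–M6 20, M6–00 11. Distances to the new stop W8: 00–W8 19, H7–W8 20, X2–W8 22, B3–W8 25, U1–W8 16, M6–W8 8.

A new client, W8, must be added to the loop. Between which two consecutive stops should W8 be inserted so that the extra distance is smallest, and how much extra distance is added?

Minimum extra distance: 4 blocks, inserting W8 between U1 and M6.

Insertion cost between consecutive stops i–j is d(i,W8) + d(W8,j) − d(i,j):
  between 00 and H7: 19 + 20 − 5 = 34
  between H7 and X2: 20 + 22 − 30 = 12
  between X2 and B3: 22 + 25 − 33 = 14
  between B3 and U1: 25 + 16 − 22 = 19
  between U1 and M6: 16 + 8 − 20 = 4
  between M6 and 00: 8 + 19 − 11 = 16
Cheapest insertion is between U1 and M6, adding 4.
New total = 121 + 4 = 125.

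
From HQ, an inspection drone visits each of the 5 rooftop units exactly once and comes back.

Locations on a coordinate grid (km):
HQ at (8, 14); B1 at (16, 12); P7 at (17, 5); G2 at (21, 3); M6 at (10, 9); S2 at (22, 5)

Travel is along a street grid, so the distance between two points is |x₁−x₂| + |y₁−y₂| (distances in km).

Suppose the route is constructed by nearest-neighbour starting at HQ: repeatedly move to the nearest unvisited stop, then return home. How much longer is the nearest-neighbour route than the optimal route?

HQ: M6=7, B1=10, P7=18, S2=23, G2=24 ⇒ M6
M6: B1=9, P7=11, S2=16, G2=17 ⇒ B1
B1: P7=8, S2=13, G2=14 ⇒ P7
P7: S2=5, G2=6 ⇒ S2
S2: G2=3 ⇒ G2
NN route HQ → M6 → B1 → P7 → S2 → G2 → HQ costs 56.
Optimal: HQ → B1 → P7 → G2 → S2 → M6 → HQ costs 50 (by enumerating all 60 distinct tours).
Excess = 56 − 50 = 6.

Excess over optimum: 6 km.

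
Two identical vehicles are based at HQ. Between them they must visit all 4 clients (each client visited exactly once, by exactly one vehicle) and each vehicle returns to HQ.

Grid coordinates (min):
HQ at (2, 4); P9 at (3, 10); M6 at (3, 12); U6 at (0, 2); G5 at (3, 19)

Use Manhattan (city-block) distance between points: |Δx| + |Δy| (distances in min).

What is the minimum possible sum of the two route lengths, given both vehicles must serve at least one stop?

Minimum combined distance: 40 min.

Try each way of splitting the stops between the two vehicles (each non-empty) and, for each split, find the best tour for each vehicle:
  {P9} + {M6, U6, G5}: 14 + 40 = 54
  {M6} + {P9, U6, G5}: 18 + 40 = 58
  {P9, M6} + {U6, G5}: 18 + 40 = 58
  {U6} + {P9, M6, G5}: 8 + 32 = 40
  {P9, U6} + {M6, G5}: 22 + 32 = 54
  {M6, U6} + {P9, G5}: 26 + 32 = 58
  … (7 splits in total)
Best: vehicle 1 HQ → U6 → HQ = 8; vehicle 2 HQ → P9 → M6 → G5 → HQ = 32; combined 40.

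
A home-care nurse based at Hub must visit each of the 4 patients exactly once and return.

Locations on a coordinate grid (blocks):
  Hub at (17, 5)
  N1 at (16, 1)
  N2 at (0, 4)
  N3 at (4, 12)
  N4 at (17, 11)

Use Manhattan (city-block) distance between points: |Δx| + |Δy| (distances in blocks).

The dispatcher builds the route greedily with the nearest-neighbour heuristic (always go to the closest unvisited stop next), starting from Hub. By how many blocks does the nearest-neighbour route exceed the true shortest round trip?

From Hub: N1=5, N4=6, N2=18, N3=20 → choose N1 (5).
From N1: N4=11, N2=19, N3=23 → choose N4 (11).
From N4: N3=14, N2=24 → choose N3 (14).
From N3: N2=12 → choose N2 (12).
NN route Hub → N1 → N4 → N3 → N2 → Hub costs 60.
Optimal: Hub → N1 → N2 → N3 → N4 → Hub costs 56 (by enumerating all 12 distinct tours).
Excess = 60 − 56 = 4.

Excess over optimum: 4 blocks.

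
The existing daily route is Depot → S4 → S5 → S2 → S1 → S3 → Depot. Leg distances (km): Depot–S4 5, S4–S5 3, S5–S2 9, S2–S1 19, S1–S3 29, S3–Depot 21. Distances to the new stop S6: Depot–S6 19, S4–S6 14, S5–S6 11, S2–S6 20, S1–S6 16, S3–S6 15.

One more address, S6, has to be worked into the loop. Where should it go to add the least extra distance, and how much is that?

Adding 2 km by placing S6 on the S1–S3 leg.

Insertion cost between consecutive stops i–j is d(i,S6) + d(S6,j) − d(i,j):
  between Depot and S4: 19 + 14 − 5 = 28
  between S4 and S5: 14 + 11 − 3 = 22
  between S5 and S2: 11 + 20 − 9 = 22
  between S2 and S1: 20 + 16 − 19 = 17
  between S1 and S3: 16 + 15 − 29 = 2
  between S3 and Depot: 15 + 19 − 21 = 13
Cheapest insertion is between S1 and S3, adding 2.
New total = 86 + 2 = 88.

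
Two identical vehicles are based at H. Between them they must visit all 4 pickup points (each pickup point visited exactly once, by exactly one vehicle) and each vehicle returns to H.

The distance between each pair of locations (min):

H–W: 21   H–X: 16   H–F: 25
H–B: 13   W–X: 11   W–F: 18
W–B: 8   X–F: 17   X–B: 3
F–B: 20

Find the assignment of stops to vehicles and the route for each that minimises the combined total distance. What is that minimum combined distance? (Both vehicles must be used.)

There are 2^3 − 1 = 7 ways to divide the 4 stops into two non-empty groups. For each, the best each vehicle can do is its own shortest tour through its group:
  {W} + {X, F, B}: 42 + 58 = 100
  {X} + {W, F, B}: 32 + 64 = 96
  {W, X} + {F, B}: 48 + 58 = 106
  {F} + {W, X, B}: 50 + 48 = 98
  {W, F} + {X, B}: 64 + 32 = 96
  {X, F} + {W, B}: 58 + 42 = 100
  … (7 splits in total)
Best: vehicle 1 H → X → H = 32; vehicle 2 H → F → W → B → H = 64; combined 96.

96 min — the smallest possible combined total.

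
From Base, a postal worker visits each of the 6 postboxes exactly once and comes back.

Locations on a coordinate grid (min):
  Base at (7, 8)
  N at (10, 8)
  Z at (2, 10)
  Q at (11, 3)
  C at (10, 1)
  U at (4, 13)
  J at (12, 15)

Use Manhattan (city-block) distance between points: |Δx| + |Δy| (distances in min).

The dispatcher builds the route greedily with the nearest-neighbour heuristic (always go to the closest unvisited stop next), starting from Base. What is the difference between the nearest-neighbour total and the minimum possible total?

Base: N=3, Z=7, U=8, Q=9, C=10, J=12 ⇒ N
N: Q=6, C=7, J=9, Z=10, U=11 ⇒ Q
Q: C=3, J=13, Z=16, U=17 ⇒ C
C: J=16, Z=17, U=18 ⇒ J
J: U=10, Z=15 ⇒ U
U: Z=5 ⇒ Z
NN route Base → N → Q → C → J → U → Z → Base costs 50.
Optimal: Base → N → C → Q → J → U → Z → Base costs 48 (by enumerating all 360 distinct tours).
Excess = 50 − 48 = 2.

Excess over optimum: 2 min.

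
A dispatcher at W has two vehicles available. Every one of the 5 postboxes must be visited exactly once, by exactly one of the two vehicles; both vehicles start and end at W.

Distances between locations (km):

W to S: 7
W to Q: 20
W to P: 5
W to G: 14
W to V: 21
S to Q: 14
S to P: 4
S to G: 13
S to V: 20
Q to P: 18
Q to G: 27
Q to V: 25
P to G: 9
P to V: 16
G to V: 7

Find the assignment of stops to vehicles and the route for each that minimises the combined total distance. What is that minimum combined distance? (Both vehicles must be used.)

Try each way of splitting the stops between the two vehicles (each non-empty) and, for each split, find the best tour for each vehicle:
  {S} + {Q, P, G, V}: 14 + 66 = 80
  {Q} + {S, P, G, V}: 40 + 48 = 88
  {S, Q} + {P, G, V}: 41 + 42 = 83
  {P} + {S, Q, G, V}: 10 + 67 = 77
  {S, P} + {Q, G, V}: 16 + 66 = 82
  {Q, P} + {S, G, V}: 43 + 48 = 91
  … (15 splits in total)
Best: vehicle 1 W → P → W = 10; vehicle 2 W → S → Q → V → G → W = 67; combined 77.

77 km — the smallest possible combined total.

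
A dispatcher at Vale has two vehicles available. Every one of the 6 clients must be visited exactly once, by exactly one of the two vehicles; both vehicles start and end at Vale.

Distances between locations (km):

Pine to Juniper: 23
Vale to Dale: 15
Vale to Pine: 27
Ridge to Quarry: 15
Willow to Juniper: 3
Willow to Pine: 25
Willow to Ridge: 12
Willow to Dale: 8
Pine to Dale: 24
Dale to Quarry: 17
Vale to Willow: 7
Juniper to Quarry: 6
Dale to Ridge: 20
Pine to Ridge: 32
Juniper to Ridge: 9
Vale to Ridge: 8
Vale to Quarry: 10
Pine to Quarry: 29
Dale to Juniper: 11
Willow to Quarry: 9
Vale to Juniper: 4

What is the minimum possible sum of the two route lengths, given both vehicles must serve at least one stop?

There are 2^5 − 1 = 31 ways to divide the 6 stops into two non-empty groups. For each, the best each vehicle can do is its own shortest tour through its group:
  {Willow} + {Pine, Dale, Juniper, Ridge, Quarry}: 14 + 91 = 105
  {Pine} + {Willow, Dale, Juniper, Ridge, Quarry}: 54 + 55 = 109
  {Willow, Pine} + {Dale, Juniper, Ridge, Quarry}: 59 + 55 = 114
  {Dale} + {Willow, Pine, Juniper, Ridge, Quarry}: 30 + 84 = 114
  {Willow, Dale} + {Pine, Juniper, Ridge, Quarry}: 30 + 79 = 109
  {Pine, Dale} + {Willow, Juniper, Ridge, Quarry}: 66 + 39 = 105
  … (31 splits in total)
  {Ridge} + {Willow, Pine, Dale, Juniper, Quarry}: 16 + 78 = 94  ← best
Best: vehicle 1 Vale → Ridge → Vale = 16; vehicle 2 Vale → Willow → Dale → Pine → Juniper → Quarry → Vale = 78; combined 94.

Minimum combined distance: 94 km.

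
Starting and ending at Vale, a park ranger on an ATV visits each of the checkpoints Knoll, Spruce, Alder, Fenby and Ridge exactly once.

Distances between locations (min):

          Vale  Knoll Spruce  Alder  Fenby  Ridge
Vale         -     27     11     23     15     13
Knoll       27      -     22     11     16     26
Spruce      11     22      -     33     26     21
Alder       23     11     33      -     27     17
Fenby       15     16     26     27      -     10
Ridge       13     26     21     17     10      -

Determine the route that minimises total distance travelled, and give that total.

Minimum total distance: 86 min.

There are 60 distinct closed tours to check (reversals are equivalent).
Vale→Knoll→Spruce→Alder→Fenby→Ridge→Vale: 27+22+33+27+10+13 = 132
Vale→Knoll→Spruce→Alder→Ridge→Fenby→Vale: 27+22+33+17+10+15 = 124
Vale→Knoll→Spruce→Fenby→Alder→Ridge→Vale: 27+22+26+27+17+13 = 132
Vale→Knoll→Spruce→Fenby→Ridge→Alder→Vale: 27+22+26+10+17+23 = 125
Vale→Knoll→Spruce→Ridge→Alder→Fenby→Vale: 27+22+21+17+27+15 = 129
Vale→Knoll→Spruce→Ridge→Fenby→Alder→Vale: 27+22+21+10+27+23 = 130
Vale→Knoll→Alder→Spruce→Fenby→Ridge→Vale: 27+11+33+26+10+13 = 120
Vale→Knoll→Alder→Spruce→Ridge→Fenby→Vale: 27+11+33+21+10+15 = 117
Vale→Knoll→Alder→Fenby→Spruce→Ridge→Vale: 27+11+27+26+21+13 = 125
Vale→Knoll→Alder→Fenby→Ridge→Spruce→Vale: 27+11+27+10+21+11 = 107
Vale→Knoll→Alder→Ridge→Spruce→Fenby→Vale: 27+11+17+21+26+15 = 117
Vale→Knoll→Alder→Ridge→Fenby→Spruce→Vale: 27+11+17+10+26+11 = 102
Vale→Knoll→Fenby→Spruce→Alder→Ridge→Vale: 27+16+26+33+17+13 = 132
Vale→Knoll→Fenby→Spruce→Ridge→Alder→Vale: 27+16+26+21+17+23 = 130
… (46 more)
Vale→Spruce→Knoll→Alder→Ridge→Fenby→Vale: 11+22+11+17+10+15 = 86  ← best
The minimum is 86.
One optimal route: Vale → Spruce → Knoll → Alder → Ridge → Fenby → Vale (or its reverse).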